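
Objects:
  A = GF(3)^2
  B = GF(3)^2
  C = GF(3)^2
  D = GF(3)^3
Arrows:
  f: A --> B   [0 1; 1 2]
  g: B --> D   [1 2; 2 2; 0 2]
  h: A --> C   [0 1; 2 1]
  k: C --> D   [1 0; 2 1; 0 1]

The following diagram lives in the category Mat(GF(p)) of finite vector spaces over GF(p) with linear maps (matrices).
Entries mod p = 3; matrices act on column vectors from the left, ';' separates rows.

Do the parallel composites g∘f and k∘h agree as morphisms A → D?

Path 1 = f;g:
  e0=[1,0] f-->[0,1] g-->[2,2,2]
  e1=[0,1] f-->[1,2] g-->[2,0,1]
  ⟦path⟧₁ = [2 2; 2 0; 2 1]
Path 2 = h;k:
  e0=[1,0] h-->[0,2] k-->[0,2,2]
  e1=[0,1] h-->[1,1] k-->[1,0,1]
  ⟦path⟧₂ = [0 1; 2 0; 2 1]
Equal? differ; not commutative

Answer: DOES NOT COMMUTE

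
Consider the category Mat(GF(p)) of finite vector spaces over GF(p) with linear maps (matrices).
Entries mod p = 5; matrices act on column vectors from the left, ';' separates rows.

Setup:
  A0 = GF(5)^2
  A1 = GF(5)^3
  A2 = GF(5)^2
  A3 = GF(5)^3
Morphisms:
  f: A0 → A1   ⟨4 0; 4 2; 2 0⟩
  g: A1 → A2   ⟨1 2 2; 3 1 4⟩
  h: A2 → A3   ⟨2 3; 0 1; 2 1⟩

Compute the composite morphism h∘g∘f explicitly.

  e0=[1,0] f→[4,4,2] g→[1,4] h→[4,4,1]
  e1=[0,1] f→[0,2,0] g→[4,2] h→[4,2,0]
composite: ⟨4 4; 4 2; 1 0⟩

Answer: ⟨4 4; 4 2; 1 0⟩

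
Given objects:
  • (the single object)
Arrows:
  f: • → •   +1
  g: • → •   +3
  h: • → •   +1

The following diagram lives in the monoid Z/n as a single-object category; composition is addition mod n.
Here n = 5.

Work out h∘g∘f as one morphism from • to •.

  0 +1≡1 +3≡4 +1≡0  (mod 5)
composite: +0

Answer: +0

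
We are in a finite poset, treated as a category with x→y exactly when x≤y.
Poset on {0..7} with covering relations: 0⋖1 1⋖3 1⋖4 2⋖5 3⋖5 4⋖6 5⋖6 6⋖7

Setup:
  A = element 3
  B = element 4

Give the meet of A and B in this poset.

Common predecessors of 3,4: {0,1}
  0 <= 1
  1 <= 1
glb = 1

Answer: A∧B = 1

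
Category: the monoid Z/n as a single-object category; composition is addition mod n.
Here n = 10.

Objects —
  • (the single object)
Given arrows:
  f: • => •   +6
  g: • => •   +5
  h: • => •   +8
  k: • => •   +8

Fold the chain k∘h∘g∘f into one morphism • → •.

  0 +6≡6 +5≡1 +8≡9 +8≡7  (mod 10)
result: +7

Answer: +7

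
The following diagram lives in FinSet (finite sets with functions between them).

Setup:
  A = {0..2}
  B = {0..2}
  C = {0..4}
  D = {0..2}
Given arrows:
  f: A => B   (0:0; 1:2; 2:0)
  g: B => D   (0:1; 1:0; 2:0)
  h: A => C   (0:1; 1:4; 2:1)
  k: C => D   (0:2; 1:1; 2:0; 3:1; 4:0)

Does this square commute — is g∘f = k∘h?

Along f;g (path 1):
  0 f=>0 g=>1
  1 f=>2 g=>0
  2 f=>0 g=>1
  result₁ = (0:1; 1:0; 2:1)
Along h;k (path 2):
  0 h=>1 k=>1
  1 h=>4 k=>0
  2 h=>1 k=>1
  result₂ = (0:1; 1:0; 2:1)
Equal? YES — commutes

Answer: COMMUTES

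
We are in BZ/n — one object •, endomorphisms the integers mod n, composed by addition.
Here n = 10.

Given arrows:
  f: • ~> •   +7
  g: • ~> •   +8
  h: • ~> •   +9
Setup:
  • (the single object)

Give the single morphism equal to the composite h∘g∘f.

Answer: +4

Work:
  0 +7≡7 +8≡5 +9≡4  (mod 10)
composite: +4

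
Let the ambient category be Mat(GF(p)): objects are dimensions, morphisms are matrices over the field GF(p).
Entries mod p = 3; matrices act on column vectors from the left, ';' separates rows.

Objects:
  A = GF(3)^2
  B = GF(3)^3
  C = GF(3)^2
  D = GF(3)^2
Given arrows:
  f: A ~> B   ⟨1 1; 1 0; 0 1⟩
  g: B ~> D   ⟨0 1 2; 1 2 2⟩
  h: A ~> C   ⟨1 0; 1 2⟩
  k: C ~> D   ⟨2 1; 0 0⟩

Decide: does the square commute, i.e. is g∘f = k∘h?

1) trace f;g:
  e0=⟨1,0⟩ f~>⟨1,1,0⟩ g~>⟨1,0⟩
  e1=⟨0,1⟩ f~>⟨1,0,1⟩ g~>⟨2,0⟩
  ⟦path⟧₁ = ⟨1 2; 0 0⟩
2) trace h;k:
  e0=⟨1,0⟩ h~>⟨1,1⟩ k~>⟨0,0⟩
  e1=⟨0,1⟩ h~>⟨0,2⟩ k~>⟨2,0⟩
  ⟦path⟧₂ = ⟨0 2; 0 0⟩
Equal? differ; not commutative

Answer: DOES NOT COMMUTE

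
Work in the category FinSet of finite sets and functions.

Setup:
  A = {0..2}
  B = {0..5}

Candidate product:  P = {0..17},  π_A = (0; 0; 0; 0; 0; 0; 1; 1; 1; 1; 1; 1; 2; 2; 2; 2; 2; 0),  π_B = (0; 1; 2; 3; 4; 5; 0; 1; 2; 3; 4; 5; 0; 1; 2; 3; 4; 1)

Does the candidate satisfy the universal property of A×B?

Answer: NOT A VALID PRODUCT — duplicate pair at indices 1,17

Derivation:
|A|·|B| = 3·6 = 18;  |P| = 18
Check the pairing map k ↦ (π_A(k), π_B(k)):
  0 : (0,0)
  1 : (0,1)
  2 : (0,2)
  3 : (0,3)
  4 : (0,4)
  5 : (0,5)
  6 : (1,0)
  7 : (1,1)
  8 : (1,2)
  9 : (1,3)
  10 : (1,4)
  11 : (1,5)
  12 : (2,0)
  13 : (2,1)
  14 : (2,2)
  15 : (2,3)
  16 : (2,4)
  17 : (0,1)  ✗ repeats pair of k=1
distinct pairs in image: 17 / 18 needed
  → (0,1) hit at k=1 and k=17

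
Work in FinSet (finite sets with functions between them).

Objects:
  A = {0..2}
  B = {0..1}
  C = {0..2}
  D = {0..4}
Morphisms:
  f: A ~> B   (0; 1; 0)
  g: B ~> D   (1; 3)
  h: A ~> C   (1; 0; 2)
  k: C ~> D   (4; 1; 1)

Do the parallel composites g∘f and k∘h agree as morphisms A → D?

Answer: DOES NOT COMMUTE

Trace:
Path 1 = f;g:
  0 f~>0 g~>1
  1 f~>1 g~>3
  2 f~>0 g~>1
  ⟦path⟧₁ = (1; 3; 1)
Path 2 = h;k:
  0 h~>1 k~>1
  1 h~>0 k~>4
  2 h~>2 k~>1
  ⟦path⟧₂ = (1; 4; 1)
Equal? differ; not commutative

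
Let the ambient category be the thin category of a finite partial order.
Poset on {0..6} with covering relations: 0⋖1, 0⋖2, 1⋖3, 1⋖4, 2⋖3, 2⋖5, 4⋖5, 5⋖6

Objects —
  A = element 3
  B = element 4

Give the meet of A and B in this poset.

Lower bounds of A=3 and B=4: {0,1}
  0 <= 1
  1 <= 1
glb = 1

Answer: A∧B = 1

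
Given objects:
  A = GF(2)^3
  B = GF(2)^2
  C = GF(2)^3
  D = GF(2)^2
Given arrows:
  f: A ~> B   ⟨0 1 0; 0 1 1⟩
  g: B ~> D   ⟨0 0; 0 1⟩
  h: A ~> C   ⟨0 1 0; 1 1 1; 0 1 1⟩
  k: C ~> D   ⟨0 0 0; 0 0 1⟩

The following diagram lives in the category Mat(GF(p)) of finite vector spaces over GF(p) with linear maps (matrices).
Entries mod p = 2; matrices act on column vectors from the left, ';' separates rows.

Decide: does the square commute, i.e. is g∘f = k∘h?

Answer: COMMUTES

Work:
Path 1 = f;g:
  e0=⟨1,0,0⟩ f~>⟨0,0⟩ g~>⟨0,0⟩
  e1=⟨0,1,0⟩ f~>⟨1,1⟩ g~>⟨0,1⟩
  e2=⟨0,0,1⟩ f~>⟨0,1⟩ g~>⟨0,1⟩
  ⟦path⟧₁ = ⟨0 0 0; 0 1 1⟩
Path 2 = h;k:
  e0=⟨1,0,0⟩ h~>⟨0,1,0⟩ k~>⟨0,0⟩
  e1=⟨0,1,0⟩ h~>⟨1,1,1⟩ k~>⟨0,1⟩
  e2=⟨0,0,1⟩ h~>⟨0,1,1⟩ k~>⟨0,1⟩
  ⟦path⟧₂ = ⟨0 0 0; 0 1 1⟩
Equal? YES — commutes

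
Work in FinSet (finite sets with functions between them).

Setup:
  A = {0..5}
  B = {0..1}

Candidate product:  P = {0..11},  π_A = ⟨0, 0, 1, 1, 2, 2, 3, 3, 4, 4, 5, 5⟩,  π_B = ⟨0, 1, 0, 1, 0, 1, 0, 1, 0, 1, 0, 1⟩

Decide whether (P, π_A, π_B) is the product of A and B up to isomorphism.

Answer: VALID PRODUCT

Work:
|A|·|B| = 6·2 = 12;  |P| = 12
Check the pairing map k ↦ (π_A(k), π_B(k)):
  0 ↦ (0,0)
  1 ↦ (0,1)
  2 ↦ (1,0)
  3 ↦ (1,1)
  4 ↦ (2,0)
  5 ↦ (2,1)
  6 ↦ (3,0)
  7 ↦ (3,1)
  8 ↦ (4,0)
  9 ↦ (4,1)
  10 ↦ (5,0)
  11 ↦ (5,1)
distinct pairs in image: 12 / 12 needed
  → bijection onto A×B; projections well-typed.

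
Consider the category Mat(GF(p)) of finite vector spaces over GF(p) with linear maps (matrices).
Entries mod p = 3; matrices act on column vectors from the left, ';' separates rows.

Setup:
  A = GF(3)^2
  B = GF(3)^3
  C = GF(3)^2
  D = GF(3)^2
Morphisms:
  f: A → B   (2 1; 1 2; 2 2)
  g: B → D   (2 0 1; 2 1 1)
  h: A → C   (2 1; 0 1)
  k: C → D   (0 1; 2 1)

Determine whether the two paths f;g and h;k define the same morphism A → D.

Answer: COMMUTES

Trace:
Along f;g (path 1):
  e0=(1,0) f→(2,1,2) g→(0,1)
  e1=(0,1) f→(1,2,2) g→(1,0)
  composite₁ = (0 1; 1 0)
Along h;k (path 2):
  e0=(1,0) h→(2,0) k→(0,1)
  e1=(0,1) h→(1,1) k→(1,0)
  composite₂ = (0 1; 1 0)
Equal? YES — commutes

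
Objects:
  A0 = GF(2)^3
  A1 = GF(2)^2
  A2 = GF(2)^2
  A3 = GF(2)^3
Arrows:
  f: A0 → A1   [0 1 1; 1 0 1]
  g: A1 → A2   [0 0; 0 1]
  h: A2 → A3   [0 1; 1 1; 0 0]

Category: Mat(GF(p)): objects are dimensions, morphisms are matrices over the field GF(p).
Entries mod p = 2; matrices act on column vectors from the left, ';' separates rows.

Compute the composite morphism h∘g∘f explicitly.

  e0=[1,0,0] f→[0,1] g→[0,1] h→[1,1,0]
  e1=[0,1,0] f→[1,0] g→[0,0] h→[0,0,0]
  e2=[0,0,1] f→[1,1] g→[0,1] h→[1,1,0]
composite: [1 0 1; 1 0 1; 0 0 0]

Answer: [1 0 1; 1 0 1; 0 0 0]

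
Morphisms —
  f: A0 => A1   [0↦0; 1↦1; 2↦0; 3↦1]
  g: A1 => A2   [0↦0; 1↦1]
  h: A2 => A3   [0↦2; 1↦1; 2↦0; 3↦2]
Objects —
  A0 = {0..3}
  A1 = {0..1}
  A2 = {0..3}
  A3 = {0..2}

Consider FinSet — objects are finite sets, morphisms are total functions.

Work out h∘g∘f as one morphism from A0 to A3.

Answer: [0↦2; 1↦1; 2↦2; 3↦1]

Derivation:
  0 f=>0 g=>0 h=>2
  1 f=>1 g=>1 h=>1
  2 f=>0 g=>0 h=>2
  3 f=>1 g=>1 h=>1
composite: [0↦2; 1↦1; 2↦2; 3↦1]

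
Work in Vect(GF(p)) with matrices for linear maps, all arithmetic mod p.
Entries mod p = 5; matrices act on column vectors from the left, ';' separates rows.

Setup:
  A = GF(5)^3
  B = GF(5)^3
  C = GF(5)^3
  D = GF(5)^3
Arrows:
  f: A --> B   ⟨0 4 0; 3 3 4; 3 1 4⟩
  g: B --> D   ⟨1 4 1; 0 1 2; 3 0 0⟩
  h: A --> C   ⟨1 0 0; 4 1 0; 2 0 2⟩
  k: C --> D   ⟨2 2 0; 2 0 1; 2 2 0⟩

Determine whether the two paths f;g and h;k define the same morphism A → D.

Along f;g (path 1):
  e0=[1,0,0] f-->[0,3,3] g-->[0,4,0]
  e1=[0,1,0] f-->[4,3,1] g-->[2,0,2]
  e2=[0,0,1] f-->[0,4,4] g-->[0,2,0]
  ⟦path⟧₁ = ⟨0 2 0; 4 0 2; 0 2 0⟩
Along h;k (path 2):
  e0=[1,0,0] h-->[1,4,2] k-->[0,4,0]
  e1=[0,1,0] h-->[0,1,0] k-->[2,0,2]
  e2=[0,0,1] h-->[0,0,2] k-->[0,2,0]
  ⟦path⟧₂ = ⟨0 2 0; 4 0 2; 0 2 0⟩
Equal? YES — commutes

Answer: COMMUTES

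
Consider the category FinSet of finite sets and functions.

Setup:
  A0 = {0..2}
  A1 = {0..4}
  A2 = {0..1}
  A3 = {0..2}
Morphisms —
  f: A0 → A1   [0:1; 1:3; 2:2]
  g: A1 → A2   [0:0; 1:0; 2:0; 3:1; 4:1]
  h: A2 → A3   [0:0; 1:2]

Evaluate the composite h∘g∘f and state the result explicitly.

Answer: [0:0; 1:2; 2:0]

Work:
  0 f→1 g→0 h→0
  1 f→3 g→1 h→2
  2 f→2 g→0 h→0
result: [0:0; 1:2; 2:0]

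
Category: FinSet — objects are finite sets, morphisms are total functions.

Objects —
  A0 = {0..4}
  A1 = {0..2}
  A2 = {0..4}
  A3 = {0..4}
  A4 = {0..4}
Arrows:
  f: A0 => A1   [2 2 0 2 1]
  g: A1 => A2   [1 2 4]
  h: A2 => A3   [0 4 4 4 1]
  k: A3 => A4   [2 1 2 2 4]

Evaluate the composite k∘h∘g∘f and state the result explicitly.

Answer: [1 1 4 1 4]

Derivation:
  0 f=>2 g=>4 h=>1 k=>1
  1 f=>2 g=>4 h=>1 k=>1
  2 f=>0 g=>1 h=>4 k=>4
  3 f=>2 g=>4 h=>1 k=>1
  4 f=>1 g=>2 h=>4 k=>4
result: [1 1 4 1 4]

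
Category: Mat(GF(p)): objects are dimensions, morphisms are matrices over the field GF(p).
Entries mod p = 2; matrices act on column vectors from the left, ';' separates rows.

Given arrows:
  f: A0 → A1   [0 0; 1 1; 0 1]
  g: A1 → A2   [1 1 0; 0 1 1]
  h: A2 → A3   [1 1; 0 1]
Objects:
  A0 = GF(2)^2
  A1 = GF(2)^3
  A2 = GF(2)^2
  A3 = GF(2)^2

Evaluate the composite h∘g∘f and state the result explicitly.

  e0=[1,0] f→[0,1,0] g→[1,1] h→[0,1]
  e1=[0,1] f→[0,1,1] g→[1,0] h→[1,0]
composite: [0 1; 1 0]

Answer: [0 1; 1 0]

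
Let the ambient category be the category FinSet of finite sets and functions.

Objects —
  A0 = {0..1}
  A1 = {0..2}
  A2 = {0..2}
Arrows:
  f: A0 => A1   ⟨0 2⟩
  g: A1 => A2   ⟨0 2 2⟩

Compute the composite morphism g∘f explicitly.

  0 f=>0 g=>0
  1 f=>2 g=>2
composite: ⟨0 2⟩

Answer: ⟨0 2⟩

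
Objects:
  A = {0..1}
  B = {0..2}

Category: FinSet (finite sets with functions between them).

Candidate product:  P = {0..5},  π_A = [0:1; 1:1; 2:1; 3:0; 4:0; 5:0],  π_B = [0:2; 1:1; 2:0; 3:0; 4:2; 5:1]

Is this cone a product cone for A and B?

Answer: VALID PRODUCT

Trace:
|A|·|B| = 2·3 = 6;  |P| = 6
Check the pairing map k ↦ (π_A(k), π_B(k)):
  0 : (1,2)
  1 : (1,1)
  2 : (1,0)
  3 : (0,0)
  4 : (0,2)
  5 : (0,1)
distinct pairs in image: 6 / 6 needed
  → bijection onto A×B; projections well-typed.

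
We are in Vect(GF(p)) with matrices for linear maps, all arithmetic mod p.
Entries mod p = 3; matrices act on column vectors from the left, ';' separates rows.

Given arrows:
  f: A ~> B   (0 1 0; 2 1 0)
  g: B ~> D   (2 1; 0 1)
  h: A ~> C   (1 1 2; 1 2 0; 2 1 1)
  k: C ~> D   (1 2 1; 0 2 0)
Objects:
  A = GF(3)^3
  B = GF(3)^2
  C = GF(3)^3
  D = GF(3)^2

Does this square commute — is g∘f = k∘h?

Answer: COMMUTES

Trace:
Path 1 = f;g:
  e0=⟨1,0,0⟩ f~>⟨0,2⟩ g~>⟨2,2⟩
  e1=⟨0,1,0⟩ f~>⟨1,1⟩ g~>⟨0,1⟩
  e2=⟨0,0,1⟩ f~>⟨0,0⟩ g~>⟨0,0⟩
  ⟦path⟧₁ = (2 0 0; 2 1 0)
Path 2 = h;k:
  e0=⟨1,0,0⟩ h~>⟨1,1,2⟩ k~>⟨2,2⟩
  e1=⟨0,1,0⟩ h~>⟨1,2,1⟩ k~>⟨0,1⟩
  e2=⟨0,0,1⟩ h~>⟨2,0,1⟩ k~>⟨0,0⟩
  ⟦path⟧₂ = (2 0 0; 2 1 0)
Equal? YES — commutes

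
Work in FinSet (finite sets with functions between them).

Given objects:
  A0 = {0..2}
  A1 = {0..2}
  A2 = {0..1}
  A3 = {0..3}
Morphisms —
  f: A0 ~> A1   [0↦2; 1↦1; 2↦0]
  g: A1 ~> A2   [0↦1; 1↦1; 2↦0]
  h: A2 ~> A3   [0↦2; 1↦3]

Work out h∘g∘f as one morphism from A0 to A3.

Answer: [0↦2; 1↦3; 2↦3]

Derivation:
  0 f~>2 g~>0 h~>2
  1 f~>1 g~>1 h~>3
  2 f~>0 g~>1 h~>3
⟦path⟧: [0↦2; 1↦3; 2↦3]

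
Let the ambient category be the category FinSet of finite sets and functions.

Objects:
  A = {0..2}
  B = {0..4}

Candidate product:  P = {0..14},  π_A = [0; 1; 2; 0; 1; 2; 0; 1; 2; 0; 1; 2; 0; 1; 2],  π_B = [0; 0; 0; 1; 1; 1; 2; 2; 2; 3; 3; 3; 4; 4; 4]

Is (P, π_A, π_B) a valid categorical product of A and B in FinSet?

Answer: VALID PRODUCT

Derivation:
|A|·|B| = 3·5 = 15;  |P| = 15
Check the pairing map k ↦ (π_A(k), π_B(k)):
  0 ↦ (0,0)
  1 ↦ (1,0)
  2 ↦ (2,0)
  3 ↦ (0,1)
  4 ↦ (1,1)
  5 ↦ (2,1)
  6 ↦ (0,2)
  7 ↦ (1,2)
  8 ↦ (2,2)
  9 ↦ (0,3)
  10 ↦ (1,3)
  11 ↦ (2,3)
  12 ↦ (0,4)
  13 ↦ (1,4)
  14 ↦ (2,4)
distinct pairs in image: 15 / 15 needed
  → bijection onto A×B; projections well-typed.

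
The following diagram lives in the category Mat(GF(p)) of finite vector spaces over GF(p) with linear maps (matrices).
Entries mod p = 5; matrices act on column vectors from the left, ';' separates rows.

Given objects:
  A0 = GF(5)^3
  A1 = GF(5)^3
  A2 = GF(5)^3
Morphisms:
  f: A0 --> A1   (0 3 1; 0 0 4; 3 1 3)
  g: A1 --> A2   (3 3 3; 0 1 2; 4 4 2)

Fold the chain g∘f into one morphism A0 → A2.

Answer: (4 2 4; 1 2 0; 1 4 1)

Derivation:
  e0=(1,0,0) f-->(0,0,3) g-->(4,1,1)
  e1=(0,1,0) f-->(3,0,1) g-->(2,2,4)
  e2=(0,0,1) f-->(1,4,3) g-->(4,0,1)
result: (4 2 4; 1 2 0; 1 4 1)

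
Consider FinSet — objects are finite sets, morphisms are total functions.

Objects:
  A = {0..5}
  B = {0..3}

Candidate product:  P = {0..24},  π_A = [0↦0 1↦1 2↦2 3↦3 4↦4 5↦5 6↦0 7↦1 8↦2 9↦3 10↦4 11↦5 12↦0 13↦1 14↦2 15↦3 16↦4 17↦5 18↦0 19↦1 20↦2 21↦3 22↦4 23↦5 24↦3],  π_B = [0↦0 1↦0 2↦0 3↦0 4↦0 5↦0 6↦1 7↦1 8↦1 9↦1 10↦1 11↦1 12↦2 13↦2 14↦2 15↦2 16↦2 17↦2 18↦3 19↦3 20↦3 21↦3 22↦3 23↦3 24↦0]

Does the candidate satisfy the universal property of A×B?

|A|·|B| = 6·4 = 24;  |P| = 25
  → cardinalities differ; no bijection possible.

Answer: NOT A VALID PRODUCT — |P|=25 ≠ |A|·|B|=24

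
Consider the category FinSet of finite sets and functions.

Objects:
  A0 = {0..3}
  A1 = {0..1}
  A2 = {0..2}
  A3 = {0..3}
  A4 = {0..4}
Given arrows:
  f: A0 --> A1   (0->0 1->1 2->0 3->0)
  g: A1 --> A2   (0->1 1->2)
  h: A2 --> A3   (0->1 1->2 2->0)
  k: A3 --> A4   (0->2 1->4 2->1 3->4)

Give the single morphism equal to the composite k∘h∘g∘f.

  0 f-->0 g-->1 h-->2 k-->1
  1 f-->1 g-->2 h-->0 k-->2
  2 f-->0 g-->1 h-->2 k-->1
  3 f-->0 g-->1 h-->2 k-->1
composite: (0->1 1->2 2->1 3->1)

Answer: (0->1 1->2 2->1 3->1)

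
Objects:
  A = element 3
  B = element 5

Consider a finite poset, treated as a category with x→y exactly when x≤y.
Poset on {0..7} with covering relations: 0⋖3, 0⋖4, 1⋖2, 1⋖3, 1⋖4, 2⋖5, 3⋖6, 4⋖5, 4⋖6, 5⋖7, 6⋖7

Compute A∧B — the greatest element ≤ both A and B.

Lower bounds of A=3 and B=5: {0,1}
  maximal lower bounds 0 and 1 are incomparable: neither 0⊑1 nor 1⊑0
→ no greatest lower bound exists

Answer: NO MEET EXISTS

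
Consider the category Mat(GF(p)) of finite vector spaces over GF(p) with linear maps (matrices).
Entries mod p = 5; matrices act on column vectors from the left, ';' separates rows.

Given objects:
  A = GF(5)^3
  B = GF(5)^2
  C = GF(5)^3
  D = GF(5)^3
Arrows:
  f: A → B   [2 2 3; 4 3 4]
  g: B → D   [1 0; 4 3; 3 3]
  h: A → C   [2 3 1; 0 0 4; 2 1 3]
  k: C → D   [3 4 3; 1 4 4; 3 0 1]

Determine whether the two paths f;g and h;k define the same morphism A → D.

Answer: COMMUTES

Derivation:
Along f;g (path 1):
  e0=⟨1,0,0⟩ f→⟨2,4⟩ g→⟨2,0,3⟩
  e1=⟨0,1,0⟩ f→⟨2,3⟩ g→⟨2,2,0⟩
  e2=⟨0,0,1⟩ f→⟨3,4⟩ g→⟨3,4,1⟩
  result₁ = [2 2 3; 0 2 4; 3 0 1]
Along h;k (path 2):
  e0=⟨1,0,0⟩ h→⟨2,0,2⟩ k→⟨2,0,3⟩
  e1=⟨0,1,0⟩ h→⟨3,0,1⟩ k→⟨2,2,0⟩
  e2=⟨0,0,1⟩ h→⟨1,4,3⟩ k→⟨3,4,1⟩
  result₂ = [2 2 3; 0 2 4; 3 0 1]
Equal? equal; square commutes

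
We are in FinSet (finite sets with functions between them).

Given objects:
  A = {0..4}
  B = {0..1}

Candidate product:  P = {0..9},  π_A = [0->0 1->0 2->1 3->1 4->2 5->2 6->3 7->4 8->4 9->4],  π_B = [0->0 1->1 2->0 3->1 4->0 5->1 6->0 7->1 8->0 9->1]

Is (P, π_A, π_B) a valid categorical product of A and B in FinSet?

Answer: NOT A VALID PRODUCT — duplicate pair at indices 9,7

Derivation:
|A|·|B| = 5·2 = 10;  |P| = 10
Check the pairing map k ↦ (π_A(k), π_B(k)):
  0 -> (0,0)
  1 -> (0,1)
  2 -> (1,0)
  3 -> (1,1)
  4 -> (2,0)
  5 -> (2,1)
  6 -> (3,0)
  7 -> (4,1)
  8 -> (4,0)
  9 -> (4,1)  ✗ repeats pair of k=7
distinct pairs in image: 9 / 10 needed
  → (4,1) hit at k=7 and k=9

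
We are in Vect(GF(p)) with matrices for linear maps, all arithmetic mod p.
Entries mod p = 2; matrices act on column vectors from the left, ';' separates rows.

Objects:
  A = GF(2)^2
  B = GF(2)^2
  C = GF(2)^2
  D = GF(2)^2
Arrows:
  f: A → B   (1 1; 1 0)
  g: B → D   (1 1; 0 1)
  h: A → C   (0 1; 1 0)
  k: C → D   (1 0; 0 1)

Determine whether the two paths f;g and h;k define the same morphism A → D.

Along f;g (path 1):
  e0=(1,0) f→(1,1) g→(0,1)
  e1=(0,1) f→(1,0) g→(1,0)
  composite₁ = (0 1; 1 0)
Along h;k (path 2):
  e0=(1,0) h→(0,1) k→(0,1)
  e1=(0,1) h→(1,0) k→(1,0)
  composite₂ = (0 1; 1 0)
Equal? equal; square commutes

Answer: COMMUTES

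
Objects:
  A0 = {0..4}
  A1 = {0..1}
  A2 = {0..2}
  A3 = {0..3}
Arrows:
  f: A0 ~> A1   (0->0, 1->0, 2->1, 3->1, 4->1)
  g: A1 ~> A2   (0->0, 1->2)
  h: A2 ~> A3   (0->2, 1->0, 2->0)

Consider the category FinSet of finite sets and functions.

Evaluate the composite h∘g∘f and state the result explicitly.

Answer: (0->2, 1->2, 2->0, 3->0, 4->0)

Derivation:
  0 f~>0 g~>0 h~>2
  1 f~>0 g~>0 h~>2
  2 f~>1 g~>2 h~>0
  3 f~>1 g~>2 h~>0
  4 f~>1 g~>2 h~>0
composite: (0->2, 1->2, 2->0, 3->0, 4->0)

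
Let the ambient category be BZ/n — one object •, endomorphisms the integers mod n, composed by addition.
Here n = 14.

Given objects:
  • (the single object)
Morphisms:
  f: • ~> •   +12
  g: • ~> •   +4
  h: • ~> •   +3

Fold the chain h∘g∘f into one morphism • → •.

  0 +12≡12 +4≡2 +3≡5  (mod 14)
composite: +5

Answer: +5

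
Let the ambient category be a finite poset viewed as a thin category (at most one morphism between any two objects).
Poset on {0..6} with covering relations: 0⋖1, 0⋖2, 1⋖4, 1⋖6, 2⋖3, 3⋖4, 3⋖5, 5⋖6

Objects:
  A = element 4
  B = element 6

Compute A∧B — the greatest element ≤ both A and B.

Answer: NO MEET EXISTS

Derivation:
Common predecessors of 4,6: {0,1,2,3}
  maximal lower bounds 1 and 3 are incomparable: neither 1⊑3 nor 3⊑1
→ no greatest lower bound exists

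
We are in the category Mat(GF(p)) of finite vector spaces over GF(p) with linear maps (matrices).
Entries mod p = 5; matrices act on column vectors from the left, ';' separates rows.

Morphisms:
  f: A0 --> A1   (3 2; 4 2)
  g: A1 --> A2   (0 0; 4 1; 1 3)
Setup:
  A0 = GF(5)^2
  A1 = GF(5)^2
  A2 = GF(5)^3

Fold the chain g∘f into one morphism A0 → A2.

  e0=⟨1,0⟩ f-->⟨3,4⟩ g-->⟨0,1,0⟩
  e1=⟨0,1⟩ f-->⟨2,2⟩ g-->⟨0,0,3⟩
composite: (0 0; 1 0; 0 3)

Answer: (0 0; 1 0; 0 3)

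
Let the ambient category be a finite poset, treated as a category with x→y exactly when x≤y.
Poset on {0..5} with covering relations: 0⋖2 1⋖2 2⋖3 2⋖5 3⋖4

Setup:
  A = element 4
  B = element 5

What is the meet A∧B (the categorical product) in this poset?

{x : x≤A ∧ x≤B} = {0,1,2}  (A=4, B=5)
  0 ≤ 2
  1 ≤ 2
  2 ≤ 2
glb = 2

Answer: A∧B = 2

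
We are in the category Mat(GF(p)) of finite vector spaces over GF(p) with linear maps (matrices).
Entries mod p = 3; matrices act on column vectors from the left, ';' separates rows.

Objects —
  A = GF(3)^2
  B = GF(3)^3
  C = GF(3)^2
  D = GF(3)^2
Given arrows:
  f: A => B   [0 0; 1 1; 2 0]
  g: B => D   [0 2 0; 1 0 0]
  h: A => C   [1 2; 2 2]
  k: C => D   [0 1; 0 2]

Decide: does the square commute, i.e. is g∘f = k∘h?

Answer: DOES NOT COMMUTE

Derivation:
Path 1 = f;g:
  e0=[1,0] f=>[0,1,2] g=>[2,0]
  e1=[0,1] f=>[0,1,0] g=>[2,0]
  result₁ = [2 2; 0 0]
Path 2 = h;k:
  e0=[1,0] h=>[1,2] k=>[2,1]
  e1=[0,1] h=>[2,2] k=>[2,1]
  result₂ = [2 2; 1 1]
Equal? differ; not commutative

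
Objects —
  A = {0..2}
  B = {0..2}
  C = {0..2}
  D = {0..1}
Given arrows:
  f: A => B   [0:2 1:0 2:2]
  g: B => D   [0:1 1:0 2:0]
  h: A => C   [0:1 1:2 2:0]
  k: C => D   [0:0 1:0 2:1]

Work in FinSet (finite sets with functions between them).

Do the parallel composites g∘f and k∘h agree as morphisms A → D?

Along f;g (path 1):
  0 f=>2 g=>0
  1 f=>0 g=>1
  2 f=>2 g=>0
  ⟦path⟧₁ = [0:0 1:1 2:0]
Along h;k (path 2):
  0 h=>1 k=>0
  1 h=>2 k=>1
  2 h=>0 k=>0
  ⟦path⟧₂ = [0:0 1:1 2:0]
Equal? YES — commutes

Answer: COMMUTES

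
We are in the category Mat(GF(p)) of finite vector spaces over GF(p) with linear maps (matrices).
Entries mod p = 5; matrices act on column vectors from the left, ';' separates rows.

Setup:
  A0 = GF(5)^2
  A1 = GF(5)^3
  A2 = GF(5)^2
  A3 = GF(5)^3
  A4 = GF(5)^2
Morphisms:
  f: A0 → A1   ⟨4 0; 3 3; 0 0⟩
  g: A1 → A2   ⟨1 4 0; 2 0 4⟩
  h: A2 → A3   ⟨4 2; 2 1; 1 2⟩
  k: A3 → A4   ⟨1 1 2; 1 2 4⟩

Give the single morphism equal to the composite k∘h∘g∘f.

  e0=[1,0] f→[4,3,0] g→[1,3] h→[0,0,2] k→[4,3]
  e1=[0,1] f→[0,3,0] g→[2,0] h→[3,4,2] k→[1,4]
⟦path⟧: ⟨4 1; 3 4⟩

Answer: ⟨4 1; 3 4⟩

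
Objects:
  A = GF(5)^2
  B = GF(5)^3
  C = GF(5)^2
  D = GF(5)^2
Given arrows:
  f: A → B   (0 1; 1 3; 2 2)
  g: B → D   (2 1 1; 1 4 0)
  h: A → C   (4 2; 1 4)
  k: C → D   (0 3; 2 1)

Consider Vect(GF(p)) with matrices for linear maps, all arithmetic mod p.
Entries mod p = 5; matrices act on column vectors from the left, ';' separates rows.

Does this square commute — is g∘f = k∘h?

Along f;g (path 1):
  e0=⟨1,0⟩ f→⟨0,1,2⟩ g→⟨3,4⟩
  e1=⟨0,1⟩ f→⟨1,3,2⟩ g→⟨2,3⟩
  ⟦path⟧₁ = (3 2; 4 3)
Along h;k (path 2):
  e0=⟨1,0⟩ h→⟨4,1⟩ k→⟨3,4⟩
  e1=⟨0,1⟩ h→⟨2,4⟩ k→⟨2,3⟩
  ⟦path⟧₂ = (3 2; 4 3)
Equal? YES — commutes

Answer: COMMUTES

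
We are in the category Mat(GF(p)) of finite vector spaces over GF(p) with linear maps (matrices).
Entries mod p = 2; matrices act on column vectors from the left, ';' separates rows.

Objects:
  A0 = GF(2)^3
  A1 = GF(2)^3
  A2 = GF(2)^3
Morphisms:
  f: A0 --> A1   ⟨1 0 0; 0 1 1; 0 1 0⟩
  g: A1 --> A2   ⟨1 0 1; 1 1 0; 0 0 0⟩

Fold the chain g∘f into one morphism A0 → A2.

  e0=⟨1,0,0⟩ f-->⟨1,0,0⟩ g-->⟨1,1,0⟩
  e1=⟨0,1,0⟩ f-->⟨0,1,1⟩ g-->⟨1,1,0⟩
  e2=⟨0,0,1⟩ f-->⟨0,1,0⟩ g-->⟨0,1,0⟩
result: ⟨1 1 0; 1 1 1; 0 0 0⟩

Answer: ⟨1 1 0; 1 1 1; 0 0 0⟩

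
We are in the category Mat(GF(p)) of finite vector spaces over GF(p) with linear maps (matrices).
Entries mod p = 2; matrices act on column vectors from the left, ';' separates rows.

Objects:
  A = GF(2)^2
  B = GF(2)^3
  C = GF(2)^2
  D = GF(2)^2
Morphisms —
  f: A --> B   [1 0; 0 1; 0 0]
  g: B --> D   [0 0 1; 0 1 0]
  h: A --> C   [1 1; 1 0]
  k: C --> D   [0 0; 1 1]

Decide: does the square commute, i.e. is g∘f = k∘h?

Answer: COMMUTES

Work:
Path 1 = f;g:
  e0=(1,0) f-->(1,0,0) g-->(0,0)
  e1=(0,1) f-->(0,1,0) g-->(0,1)
  ⟦path⟧₁ = [0 0; 0 1]
Path 2 = h;k:
  e0=(1,0) h-->(1,1) k-->(0,0)
  e1=(0,1) h-->(1,0) k-->(0,1)
  ⟦path⟧₂ = [0 0; 0 1]
Equal? YES — commutes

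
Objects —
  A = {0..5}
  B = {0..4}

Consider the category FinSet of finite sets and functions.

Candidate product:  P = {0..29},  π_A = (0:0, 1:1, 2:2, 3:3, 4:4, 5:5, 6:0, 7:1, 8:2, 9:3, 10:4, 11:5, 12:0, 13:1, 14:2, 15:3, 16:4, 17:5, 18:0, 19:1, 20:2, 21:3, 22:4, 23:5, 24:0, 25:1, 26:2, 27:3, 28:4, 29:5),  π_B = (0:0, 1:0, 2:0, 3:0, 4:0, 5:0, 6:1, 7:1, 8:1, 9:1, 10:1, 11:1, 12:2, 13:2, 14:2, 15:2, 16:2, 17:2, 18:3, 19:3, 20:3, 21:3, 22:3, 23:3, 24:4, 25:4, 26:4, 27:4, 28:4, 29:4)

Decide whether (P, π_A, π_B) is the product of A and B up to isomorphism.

Answer: VALID PRODUCT

Trace:
|A|·|B| = 6·5 = 30;  |P| = 30
Check the pairing map k ↦ (π_A(k), π_B(k)):
  0 : (0,0)
  1 : (1,0)
  2 : (2,0)
  3 : (3,0)
  4 : (4,0)
  5 : (5,0)
  6 : (0,1)
  7 : (1,1)
  8 : (2,1)
  9 : (3,1)
  10 : (4,1)
  11 : (5,1)
  12 : (0,2)
  13 : (1,2)
  14 : (2,2)
  15 : (3,2)
  16 : (4,2)
  17 : (5,2)
  18 : (0,3)
  19 : (1,3)
  20 : (2,3)
  21 : (3,3)
  22 : (4,3)
  23 : (5,3)
  24 : (0,4)
  25 : (1,4)
  26 : (2,4)
  27 : (3,4)
  28 : (4,4)
  29 : (5,4)
distinct pairs in image: 30 / 30 needed
  → bijection onto A×B; projections well-typed.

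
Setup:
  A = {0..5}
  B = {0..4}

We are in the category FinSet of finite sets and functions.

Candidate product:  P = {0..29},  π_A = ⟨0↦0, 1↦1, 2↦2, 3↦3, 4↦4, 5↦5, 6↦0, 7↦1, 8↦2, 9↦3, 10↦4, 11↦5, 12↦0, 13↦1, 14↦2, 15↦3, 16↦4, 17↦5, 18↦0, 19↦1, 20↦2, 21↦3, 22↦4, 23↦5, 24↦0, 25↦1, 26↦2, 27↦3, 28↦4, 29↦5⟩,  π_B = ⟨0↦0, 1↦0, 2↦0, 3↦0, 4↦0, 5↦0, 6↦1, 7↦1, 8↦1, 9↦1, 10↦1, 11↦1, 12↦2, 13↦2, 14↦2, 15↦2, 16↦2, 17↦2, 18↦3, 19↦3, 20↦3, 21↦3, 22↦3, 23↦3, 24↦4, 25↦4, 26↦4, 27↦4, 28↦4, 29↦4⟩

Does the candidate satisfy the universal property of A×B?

Answer: VALID PRODUCT

Trace:
|A|·|B| = 6·5 = 30;  |P| = 30
Check the pairing map k ↦ (π_A(k), π_B(k)):
  0 ↦ (0,0)
  1 ↦ (1,0)
  2 ↦ (2,0)
  3 ↦ (3,0)
  4 ↦ (4,0)
  5 ↦ (5,0)
  6 ↦ (0,1)
  7 ↦ (1,1)
  8 ↦ (2,1)
  9 ↦ (3,1)
  10 ↦ (4,1)
  11 ↦ (5,1)
  12 ↦ (0,2)
  13 ↦ (1,2)
  14 ↦ (2,2)
  15 ↦ (3,2)
  16 ↦ (4,2)
  17 ↦ (5,2)
  18 ↦ (0,3)
  19 ↦ (1,3)
  20 ↦ (2,3)
  21 ↦ (3,3)
  22 ↦ (4,3)
  23 ↦ (5,3)
  24 ↦ (0,4)
  25 ↦ (1,4)
  26 ↦ (2,4)
  27 ↦ (3,4)
  28 ↦ (4,4)
  29 ↦ (5,4)
distinct pairs in image: 30 / 30 needed
  → bijection onto A×B; projections well-typed.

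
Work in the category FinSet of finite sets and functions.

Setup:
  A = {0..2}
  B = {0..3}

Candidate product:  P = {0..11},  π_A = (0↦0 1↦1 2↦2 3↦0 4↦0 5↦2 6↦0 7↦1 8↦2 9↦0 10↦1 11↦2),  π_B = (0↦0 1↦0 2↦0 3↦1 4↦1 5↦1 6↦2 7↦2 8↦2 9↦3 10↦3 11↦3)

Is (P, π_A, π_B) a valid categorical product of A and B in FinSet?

|A|·|B| = 3·4 = 12;  |P| = 12
Check the pairing map k ↦ (π_A(k), π_B(k)):
  0 ↦ (0,0)
  1 ↦ (1,0)
  2 ↦ (2,0)
  3 ↦ (0,1)
  4 ↦ (0,1)  ✗ repeats pair of k=3
  5 ↦ (2,1)
  6 ↦ (0,2)
  7 ↦ (1,2)
  8 ↦ (2,2)
  9 ↦ (0,3)
  10 ↦ (1,3)
  11 ↦ (2,3)
distinct pairs in image: 11 / 12 needed
  → (0,1) hit at k=3 and k=4

Answer: NOT A VALID PRODUCT — duplicate pair at indices 3,4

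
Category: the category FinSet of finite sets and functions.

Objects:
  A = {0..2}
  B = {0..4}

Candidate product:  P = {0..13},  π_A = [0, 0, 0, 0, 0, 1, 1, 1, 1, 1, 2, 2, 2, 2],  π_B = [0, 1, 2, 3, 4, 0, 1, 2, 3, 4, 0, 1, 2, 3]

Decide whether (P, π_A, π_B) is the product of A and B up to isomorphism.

|A|·|B| = 3·5 = 15;  |P| = 14
  → cardinalities differ; no bijection possible.

Answer: NOT A VALID PRODUCT — |P|=14 ≠ |A|·|B|=15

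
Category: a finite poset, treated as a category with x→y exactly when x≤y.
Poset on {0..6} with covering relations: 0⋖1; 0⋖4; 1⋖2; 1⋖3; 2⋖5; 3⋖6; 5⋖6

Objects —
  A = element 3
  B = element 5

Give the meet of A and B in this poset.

{x : x⊑A ∧ x⊑B} = {0,1}  (A=3, B=5)
  0 ⊑ 1
  1 ⊑ 1
glb = 1

Answer: A∧B = 1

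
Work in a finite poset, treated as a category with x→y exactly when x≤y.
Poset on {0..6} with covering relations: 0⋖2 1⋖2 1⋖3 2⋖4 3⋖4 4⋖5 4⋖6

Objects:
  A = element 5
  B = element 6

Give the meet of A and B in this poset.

Answer: A∧B = 4

Derivation:
Common predecessors of 5,6: {0,1,2,3,4}
  0 ≤ 4
  1 ≤ 4
  2 ≤ 4
  3 ≤ 4
  4 ≤ 4
glb = 4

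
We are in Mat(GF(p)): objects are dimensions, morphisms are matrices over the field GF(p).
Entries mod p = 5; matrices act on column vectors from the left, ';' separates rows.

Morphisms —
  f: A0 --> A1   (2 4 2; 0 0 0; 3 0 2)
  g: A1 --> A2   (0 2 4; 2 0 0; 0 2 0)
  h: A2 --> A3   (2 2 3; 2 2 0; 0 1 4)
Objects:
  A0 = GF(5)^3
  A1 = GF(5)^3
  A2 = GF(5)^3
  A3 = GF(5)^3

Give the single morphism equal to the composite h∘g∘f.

Answer: (2 1 4; 2 1 4; 4 3 4)

Derivation:
  e0=⟨1,0,0⟩ f-->⟨2,0,3⟩ g-->⟨2,4,0⟩ h-->⟨2,2,4⟩
  e1=⟨0,1,0⟩ f-->⟨4,0,0⟩ g-->⟨0,3,0⟩ h-->⟨1,1,3⟩
  e2=⟨0,0,1⟩ f-->⟨2,0,2⟩ g-->⟨3,4,0⟩ h-->⟨4,4,4⟩
composite: (2 1 4; 2 1 4; 4 3 4)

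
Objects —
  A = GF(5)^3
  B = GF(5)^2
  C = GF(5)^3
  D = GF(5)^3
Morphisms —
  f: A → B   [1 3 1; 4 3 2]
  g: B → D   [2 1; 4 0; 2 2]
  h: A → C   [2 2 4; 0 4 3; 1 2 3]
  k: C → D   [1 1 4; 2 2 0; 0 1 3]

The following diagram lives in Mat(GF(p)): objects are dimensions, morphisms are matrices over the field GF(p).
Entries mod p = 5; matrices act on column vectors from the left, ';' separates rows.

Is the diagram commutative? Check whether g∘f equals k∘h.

1) trace f;g:
  e0=[1,0,0] f→[1,4] g→[1,4,0]
  e1=[0,1,0] f→[3,3] g→[4,2,2]
  e2=[0,0,1] f→[1,2] g→[4,4,1]
  result₁ = [1 4 4; 4 2 4; 0 2 1]
2) trace h;k:
  e0=[1,0,0] h→[2,0,1] k→[1,4,3]
  e1=[0,1,0] h→[2,4,2] k→[4,2,0]
  e2=[0,0,1] h→[4,3,3] k→[4,4,2]
  result₂ = [1 4 4; 4 2 4; 3 0 2]
Equal? differ; not commutative

Answer: DOES NOT COMMUTE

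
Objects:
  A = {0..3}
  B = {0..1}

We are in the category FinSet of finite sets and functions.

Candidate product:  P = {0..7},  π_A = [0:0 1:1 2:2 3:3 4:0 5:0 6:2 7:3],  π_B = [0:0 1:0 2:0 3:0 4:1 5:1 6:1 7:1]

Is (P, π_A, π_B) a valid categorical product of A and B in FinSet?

Answer: NOT A VALID PRODUCT — duplicate pair at indices 4,5

Derivation:
|A|·|B| = 4·2 = 8;  |P| = 8
Check the pairing map k ↦ (π_A(k), π_B(k)):
  0 : (0,0)
  1 : (1,0)
  2 : (2,0)
  3 : (3,0)
  4 : (0,1)
  5 : (0,1)  ✗ repeats pair of k=4
  6 : (2,1)
  7 : (3,1)
distinct pairs in image: 7 / 8 needed
  → (0,1) hit at k=4 and k=5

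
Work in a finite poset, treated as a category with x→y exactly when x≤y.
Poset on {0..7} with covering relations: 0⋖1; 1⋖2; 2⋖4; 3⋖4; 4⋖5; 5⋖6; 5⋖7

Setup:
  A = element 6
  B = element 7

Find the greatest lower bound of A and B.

Answer: A∧B = 5

Trace:
{x : x<=A ∧ x<=B} = {0,1,2,3,4,5}  (A=6, B=7)
  0 <= 5
  1 <= 5
  2 <= 5
  3 <= 5
  4 <= 5
  5 <= 5
glb = 5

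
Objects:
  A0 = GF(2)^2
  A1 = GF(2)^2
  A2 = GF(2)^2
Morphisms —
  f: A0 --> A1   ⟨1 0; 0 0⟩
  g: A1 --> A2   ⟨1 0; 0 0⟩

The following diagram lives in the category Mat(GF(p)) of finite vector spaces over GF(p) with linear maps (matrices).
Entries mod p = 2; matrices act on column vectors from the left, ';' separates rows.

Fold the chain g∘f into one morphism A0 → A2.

  e0=(1,0) f-->(1,0) g-->(1,0)
  e1=(0,1) f-->(0,0) g-->(0,0)
result: ⟨1 0; 0 0⟩

Answer: ⟨1 0; 0 0⟩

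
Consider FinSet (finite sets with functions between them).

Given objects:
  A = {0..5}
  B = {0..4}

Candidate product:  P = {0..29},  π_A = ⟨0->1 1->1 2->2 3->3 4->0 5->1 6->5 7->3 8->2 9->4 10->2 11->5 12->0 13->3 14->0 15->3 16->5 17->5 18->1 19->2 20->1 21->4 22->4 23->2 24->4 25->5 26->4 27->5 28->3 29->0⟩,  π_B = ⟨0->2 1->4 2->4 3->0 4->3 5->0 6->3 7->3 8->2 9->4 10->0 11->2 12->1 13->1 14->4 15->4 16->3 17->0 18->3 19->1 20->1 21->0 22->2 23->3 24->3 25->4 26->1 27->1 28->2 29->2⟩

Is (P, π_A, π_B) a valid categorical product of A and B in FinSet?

Answer: NOT A VALID PRODUCT — duplicate pair at indices 16,6

Trace:
|A|·|B| = 6·5 = 30;  |P| = 30
Check the pairing map k ↦ (π_A(k), π_B(k)):
  0 -> (1,2)
  1 -> (1,4)
  2 -> (2,4)
  3 -> (3,0)
  4 -> (0,3)
  5 -> (1,0)
  6 -> (5,3)
  7 -> (3,3)
  8 -> (2,2)
  9 -> (4,4)
  10 -> (2,0)
  11 -> (5,2)
  12 -> (0,1)
  13 -> (3,1)
  14 -> (0,4)
  15 -> (3,4)
  16 -> (5,3)  ✗ repeats pair of k=6
  17 -> (5,0)
  18 -> (1,3)
  19 -> (2,1)
  20 -> (1,1)
  21 -> (4,0)
  22 -> (4,2)
  23 -> (2,3)
  24 -> (4,3)
  25 -> (5,4)
  26 -> (4,1)
  27 -> (5,1)
  28 -> (3,2)
  29 -> (0,2)
distinct pairs in image: 29 / 30 needed
  → (5,3) hit at k=6 and k=16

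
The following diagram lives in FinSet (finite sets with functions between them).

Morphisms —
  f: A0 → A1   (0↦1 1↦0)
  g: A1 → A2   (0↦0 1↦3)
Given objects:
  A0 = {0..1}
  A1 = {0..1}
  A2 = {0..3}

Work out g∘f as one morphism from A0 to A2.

  0 f→1 g→3
  1 f→0 g→0
composite: (0↦3 1↦0)

Answer: (0↦3 1↦0)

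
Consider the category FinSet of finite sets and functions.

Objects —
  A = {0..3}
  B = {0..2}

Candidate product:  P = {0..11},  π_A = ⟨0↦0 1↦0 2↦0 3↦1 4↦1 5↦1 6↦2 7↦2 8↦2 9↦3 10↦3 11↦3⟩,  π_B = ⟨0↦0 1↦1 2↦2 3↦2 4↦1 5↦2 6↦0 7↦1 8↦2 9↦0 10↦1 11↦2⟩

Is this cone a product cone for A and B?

Answer: NOT A VALID PRODUCT — duplicate pair at indices 5,3

Trace:
|A|·|B| = 4·3 = 12;  |P| = 12
Check the pairing map k ↦ (π_A(k), π_B(k)):
  0 ↦ (0,0)
  1 ↦ (0,1)
  2 ↦ (0,2)
  3 ↦ (1,2)
  4 ↦ (1,1)
  5 ↦ (1,2)  ✗ repeats pair of k=3
  6 ↦ (2,0)
  7 ↦ (2,1)
  8 ↦ (2,2)
  9 ↦ (3,0)
  10 ↦ (3,1)
  11 ↦ (3,2)
distinct pairs in image: 11 / 12 needed
  → (1,2) hit at k=3 and k=5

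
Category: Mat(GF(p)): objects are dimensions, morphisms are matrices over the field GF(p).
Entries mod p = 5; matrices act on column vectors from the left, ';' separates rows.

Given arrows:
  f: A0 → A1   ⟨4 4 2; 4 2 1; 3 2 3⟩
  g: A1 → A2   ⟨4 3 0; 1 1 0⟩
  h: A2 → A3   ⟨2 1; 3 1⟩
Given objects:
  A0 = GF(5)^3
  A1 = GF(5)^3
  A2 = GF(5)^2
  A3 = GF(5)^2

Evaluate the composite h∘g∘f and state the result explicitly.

  e0=[1,0,0] f→[4,4,3] g→[3,3] h→[4,2]
  e1=[0,1,0] f→[4,2,2] g→[2,1] h→[0,2]
  e2=[0,0,1] f→[2,1,3] g→[1,3] h→[0,1]
result: ⟨4 0 0; 2 2 1⟩

Answer: ⟨4 0 0; 2 2 1⟩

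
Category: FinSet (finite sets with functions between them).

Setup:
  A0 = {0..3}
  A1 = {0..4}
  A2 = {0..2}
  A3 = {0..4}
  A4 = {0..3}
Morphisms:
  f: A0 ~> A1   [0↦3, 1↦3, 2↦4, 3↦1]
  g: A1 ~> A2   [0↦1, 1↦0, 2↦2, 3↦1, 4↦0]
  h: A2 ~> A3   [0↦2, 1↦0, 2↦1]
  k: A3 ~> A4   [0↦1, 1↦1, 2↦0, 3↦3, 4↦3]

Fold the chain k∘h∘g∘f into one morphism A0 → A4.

  0 f~>3 g~>1 h~>0 k~>1
  1 f~>3 g~>1 h~>0 k~>1
  2 f~>4 g~>0 h~>2 k~>0
  3 f~>1 g~>0 h~>2 k~>0
result: [0↦1, 1↦1, 2↦0, 3↦0]

Answer: [0↦1, 1↦1, 2↦0, 3↦0]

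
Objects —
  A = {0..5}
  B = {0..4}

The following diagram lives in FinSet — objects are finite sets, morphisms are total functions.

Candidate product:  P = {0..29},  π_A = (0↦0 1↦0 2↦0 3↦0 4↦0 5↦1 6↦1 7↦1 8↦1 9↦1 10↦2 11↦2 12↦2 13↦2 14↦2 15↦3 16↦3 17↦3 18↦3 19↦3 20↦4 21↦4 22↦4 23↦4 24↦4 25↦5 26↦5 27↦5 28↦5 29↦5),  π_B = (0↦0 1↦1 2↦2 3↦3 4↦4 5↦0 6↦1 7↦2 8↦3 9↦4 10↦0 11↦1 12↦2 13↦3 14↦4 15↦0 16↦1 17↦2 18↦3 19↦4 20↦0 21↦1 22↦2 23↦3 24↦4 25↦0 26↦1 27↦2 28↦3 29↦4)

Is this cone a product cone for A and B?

Answer: VALID PRODUCT

Trace:
|A|·|B| = 6·5 = 30;  |P| = 30
Check the pairing map k ↦ (π_A(k), π_B(k)):
  0 ↦ (0,0)
  1 ↦ (0,1)
  2 ↦ (0,2)
  3 ↦ (0,3)
  4 ↦ (0,4)
  5 ↦ (1,0)
  6 ↦ (1,1)
  7 ↦ (1,2)
  8 ↦ (1,3)
  9 ↦ (1,4)
  10 ↦ (2,0)
  11 ↦ (2,1)
  12 ↦ (2,2)
  13 ↦ (2,3)
  14 ↦ (2,4)
  15 ↦ (3,0)
  16 ↦ (3,1)
  17 ↦ (3,2)
  18 ↦ (3,3)
  19 ↦ (3,4)
  20 ↦ (4,0)
  21 ↦ (4,1)
  22 ↦ (4,2)
  23 ↦ (4,3)
  24 ↦ (4,4)
  25 ↦ (5,0)
  26 ↦ (5,1)
  27 ↦ (5,2)
  28 ↦ (5,3)
  29 ↦ (5,4)
distinct pairs in image: 30 / 30 needed
  → bijection onto A×B; projections well-typed.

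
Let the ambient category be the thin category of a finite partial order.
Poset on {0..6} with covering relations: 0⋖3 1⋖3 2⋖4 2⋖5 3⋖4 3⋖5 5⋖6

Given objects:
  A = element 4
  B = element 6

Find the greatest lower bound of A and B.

Answer: NO MEET EXISTS

Work:
Lower bounds of A=4 and B=6: {0,1,2,3}
  maximal lower bounds 2 and 3 are incomparable: neither 2≤3 nor 3≤2
→ no greatest lower bound exists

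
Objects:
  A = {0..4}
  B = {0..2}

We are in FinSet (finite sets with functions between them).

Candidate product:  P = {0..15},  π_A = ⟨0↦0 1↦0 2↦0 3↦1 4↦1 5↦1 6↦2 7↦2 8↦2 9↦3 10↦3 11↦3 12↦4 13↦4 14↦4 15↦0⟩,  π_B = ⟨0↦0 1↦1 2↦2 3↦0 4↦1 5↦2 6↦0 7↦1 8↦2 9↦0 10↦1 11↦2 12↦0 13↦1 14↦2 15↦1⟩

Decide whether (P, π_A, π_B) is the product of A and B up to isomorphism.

|A|·|B| = 5·3 = 15;  |P| = 16
  → cardinalities differ; no bijection possible.

Answer: NOT A VALID PRODUCT — |P|=16 ≠ |A|·|B|=15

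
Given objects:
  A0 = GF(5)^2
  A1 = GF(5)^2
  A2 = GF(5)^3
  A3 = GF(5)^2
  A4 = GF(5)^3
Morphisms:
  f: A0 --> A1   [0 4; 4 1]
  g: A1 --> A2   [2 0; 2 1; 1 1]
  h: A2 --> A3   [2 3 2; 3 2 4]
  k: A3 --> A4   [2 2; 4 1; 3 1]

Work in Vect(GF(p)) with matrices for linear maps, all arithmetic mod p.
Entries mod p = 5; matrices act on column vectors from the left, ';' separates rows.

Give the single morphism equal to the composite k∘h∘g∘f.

Answer: [3 0; 4 4; 4 1]

Trace:
  e0=[1,0] f-->[0,4] g-->[0,4,4] h-->[0,4] k-->[3,4,4]
  e1=[0,1] f-->[4,1] g-->[3,4,0] h-->[3,2] k-->[0,4,1]
composite: [3 0; 4 4; 4 1]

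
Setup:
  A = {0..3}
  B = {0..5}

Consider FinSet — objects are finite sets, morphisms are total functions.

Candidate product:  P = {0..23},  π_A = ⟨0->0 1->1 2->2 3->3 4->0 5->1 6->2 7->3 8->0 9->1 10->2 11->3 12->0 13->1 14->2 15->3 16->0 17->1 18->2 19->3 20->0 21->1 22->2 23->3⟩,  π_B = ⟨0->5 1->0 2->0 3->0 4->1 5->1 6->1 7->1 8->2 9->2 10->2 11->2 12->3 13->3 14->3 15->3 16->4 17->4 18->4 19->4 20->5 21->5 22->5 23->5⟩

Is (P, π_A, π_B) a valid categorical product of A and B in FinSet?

Answer: NOT A VALID PRODUCT — duplicate pair at indices 20,0

Trace:
|A|·|B| = 4·6 = 24;  |P| = 24
Check the pairing map k ↦ (π_A(k), π_B(k)):
  0 -> (0,5)
  1 -> (1,0)
  2 -> (2,0)
  3 -> (3,0)
  4 -> (0,1)
  5 -> (1,1)
  6 -> (2,1)
  7 -> (3,1)
  8 -> (0,2)
  9 -> (1,2)
  10 -> (2,2)
  11 -> (3,2)
  12 -> (0,3)
  13 -> (1,3)
  14 -> (2,3)
  15 -> (3,3)
  16 -> (0,4)
  17 -> (1,4)
  18 -> (2,4)
  19 -> (3,4)
  20 -> (0,5)  ✗ repeats pair of k=0
  21 -> (1,5)
  22 -> (2,5)
  23 -> (3,5)
distinct pairs in image: 23 / 24 needed
  → (0,5) hit at k=0 and k=20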